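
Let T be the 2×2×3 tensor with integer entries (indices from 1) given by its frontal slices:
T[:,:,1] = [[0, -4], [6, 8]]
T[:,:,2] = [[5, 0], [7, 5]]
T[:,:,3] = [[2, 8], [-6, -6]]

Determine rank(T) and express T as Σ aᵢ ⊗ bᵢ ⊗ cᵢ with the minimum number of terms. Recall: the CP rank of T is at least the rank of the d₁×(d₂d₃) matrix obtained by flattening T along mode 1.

Lower bound: the mode-3 unfolding of T (rows indexed by k, columns by (i,j) = (1,1), (1,2), (2,1), (2,2)) is [[0, -4, 6, 8], [5, 0, 7, 5], [2, 8, -6, -6]].
There the 3×3 minor on rows k ∈ {1, 2, 3}, columns (i,j) ∈ {(1,1), (1,2), (2,1)} is det [[0, -4, 6], [5, 0, 7], [2, 8, -6]] = 64 ≠ 0, so this unfolding has rank ≥ 3; CP rank is at least every unfolding rank, so rank(T) ≥ 3. (This is only a lower bound: in general the CP rank may exceed every unfolding rank, so we still need to exhibit 3 rank-1 terms summing to T.)
Upper bound: T is a sum of 3 rank-1 terms, T = [1, -2] ⊗ [1, 2] ⊗ [-2, -1, 2] + [1, 1] ⊗ [1, 0] ⊗ [2, 4, -4] + [2, 1] ⊗ [1, 1] ⊗ [0, 1, 2] (written with every a and b primitive with positive leading entry and the scale carried by c; CP decompositions are not unique, and this one is verified by expanding entrywise), so rank(T) ≤ 3.
These bounds meet, so rank(T) = 3.
Check entry T[2,1,2] = 7: (-2)·(1)·(-1) + (1)·(1)·(4) + (1)·(1)·(1) = 7.

rank(T) = 3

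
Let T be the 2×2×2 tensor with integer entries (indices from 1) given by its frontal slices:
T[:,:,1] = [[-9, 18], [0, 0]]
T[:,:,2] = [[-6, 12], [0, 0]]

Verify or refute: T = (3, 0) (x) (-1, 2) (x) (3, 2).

Yes

Reconstruct entrywise from the claimed factors. For example, T[2,2,1] = 0 and Σₗ aₗ[2]bₗ[2]cₗ[1] = (0)·(2)·(3) = 0; checking all 8 entries, every one matches. The claim holds.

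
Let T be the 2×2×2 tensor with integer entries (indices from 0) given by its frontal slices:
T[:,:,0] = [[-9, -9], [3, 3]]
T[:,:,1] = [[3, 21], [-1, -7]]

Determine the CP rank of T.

2

Lower bound: the mode-2 unfolding of T (rows indexed by j, columns by (i,k) = (0,0), (0,1), (1,0), (1,1)) is [[-9, 3, 3, -1], [-9, 21, 3, -7]].
There the 2×2 minor on rows j ∈ {0, 1}, columns (i,k) ∈ {(0,0), (0,1)} is det [[-9, 3], [-9, 21]] = -162 ≠ 0, so this unfolding has rank ≥ 2; CP rank is at least every unfolding rank, so rank(T) ≥ 2. (This is only a lower bound: in general the CP rank may exceed every unfolding rank, so we still need to exhibit 2 rank-1 terms summing to T.)
Upper bound — finding two terms. Every mode-1 slice of T is a multiple of one matrix: T[i,:,:] = a[i]·M with a = [3, -1] and M = [[-3, 1], [-3, 7]] (rows indexed by j, columns by k). So it suffices to write M as a sum of two rank-1 matrices.
Splitting M by its rows (j = 0, 1), M = [1, 0][-3, 1]ᵀ + [0, 1][-3, 7]ᵀ.
Hence T = [3, -1] ⊗ [1, 0] ⊗ [-3, 1] + [3, -1] ⊗ [0, 1] ⊗ [-3, 7], so rank(T) ≤ 2.
These bounds meet, so rank(T) = 2.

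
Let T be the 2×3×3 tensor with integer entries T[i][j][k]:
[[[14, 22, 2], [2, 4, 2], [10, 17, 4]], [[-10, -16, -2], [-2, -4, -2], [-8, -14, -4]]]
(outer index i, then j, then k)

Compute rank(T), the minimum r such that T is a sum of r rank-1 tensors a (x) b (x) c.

2

Lower bound: the mode-2 unfolding of T (rows indexed by j, columns by (i,k) = (0,0), (0,1), (0,2), (1,0), (1,1), (1,2)) is [[14, 22, 2, -10, -16, -2], [2, 4, 2, -2, -4, -2], [10, 17, 4, -8, -14, -4]].
There the 2×2 minor on rows j ∈ {0, 1}, columns (i,k) ∈ {(0,0), (0,1)} is det [[14, 22], [2, 4]] = 12 ≠ 0, so this unfolding has rank ≥ 2; CP rank is at least every unfolding rank, so rank(T) ≥ 2. (This is only a lower bound: in general the CP rank may exceed every unfolding rank, so we still need to exhibit 2 rank-1 terms summing to T.)
Upper bound — finding two terms. Write S_k = T[:,:,k] for the frontal slices: S₀ = [[14, 2, 10], [-10, -2, -8]], S₁ = [[22, 4, 17], [-16, -4, -14]], S₂ = [[2, 2, 4], [-2, -2, -4]].
If T = a₁ (x) b₁ (x) c₁ + a₂ (x) b₂ (x) c₂ then each S_k = c₁[k]·a₁b₁ᵀ + c₂[k]·a₂b₂ᵀ. S₀ and S₁ are linearly independent, so a₁b₁ᵀ and a₂b₂ᵀ must span the same plane of matrices: they are the rank-1 matrices of the form x·S₀ + y·S₁.
The 2×2 minor of x·S₀ + y·S₁ on rows {0,1}, columns {0,1} is −8·x² − 28·xy − 24·y² = (-4)·(2·x + 3·y)(x + 2·y), vanishing at (x:y) = (3:-2) and (2:-1).
M₁ = 3·S₀ − 2·S₁ = [[-2, -2, -4], [2, 2, 4]] = (-2)·(1, -1)(1, 1, 2)ᵀ and M₂ = 2·S₀ − S₁ = [[6, 0, 3], [-4, 0, -2]] = (3, -2)(2, 0, 1)ᵀ, so take a₁ = (1, -1), b₁ = (1, 1, 2), a₂ = (3, -2), b₂ = (2, 0, 1).
Each slice is an integer combination of E₁ = a₁b₁ᵀ and E₂ = a₂b₂ᵀ: S₀ = 2·E₁ + 2·E₂, S₁ = 4·E₁ + 3·E₂, S₂ = 2·E₁; reading off coefficients, c₁ = (2, 4, 2) and c₂ = (2, 3, 0).
Hence T = (1, -1) (x) (1, 1, 2) (x) (2, 4, 2) + (3, -2) (x) (2, 0, 1) (x) (2, 3, 0), so rank(T) ≤ 2.
These bounds meet, so rank(T) = 2.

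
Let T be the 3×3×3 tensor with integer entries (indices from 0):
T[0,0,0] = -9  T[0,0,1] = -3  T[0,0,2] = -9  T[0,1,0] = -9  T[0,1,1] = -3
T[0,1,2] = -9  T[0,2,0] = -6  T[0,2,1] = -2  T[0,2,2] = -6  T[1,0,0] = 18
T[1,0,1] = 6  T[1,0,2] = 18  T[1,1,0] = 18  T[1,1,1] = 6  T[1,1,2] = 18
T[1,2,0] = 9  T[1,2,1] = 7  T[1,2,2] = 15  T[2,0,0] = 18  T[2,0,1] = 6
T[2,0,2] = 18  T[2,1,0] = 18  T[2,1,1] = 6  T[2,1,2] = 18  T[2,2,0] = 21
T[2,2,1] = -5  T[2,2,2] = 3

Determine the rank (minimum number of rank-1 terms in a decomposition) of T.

2

Lower bound: the mode-2 unfolding of T (rows indexed by j, columns by (i,k) = (0,0), (0,1), (0,2), (1,0), (1,1), (1,2), (2,0), (2,1), (2,2)) is [[-9, -3, -9, 18, 6, 18, 18, 6, 18], [-9, -3, -9, 18, 6, 18, 18, 6, 18], [-6, -2, -6, 9, 7, 15, 21, -5, 3]].
There the 2×2 minor on rows j ∈ {0, 2}, columns (i,k) ∈ {(0,0), (1,0)} is det [[-9, 18], [-6, 9]] = 27 ≠ 0, so this unfolding has rank ≥ 2; CP rank is at least every unfolding rank, so rank(T) ≥ 2. (Unfolding ranks only ever bound the CP rank from below — rank(T) can be strictly larger than all of them — so the matching upper bound has to come from an explicit 2-term decomposition.)
Upper bound — finding two terms. Write S_k = T[:,:,k] for the frontal slices: S₀ = [[-9, -9, -6], [18, 18, 9], [18, 18, 21]], S₁ = [[-3, -3, -2], [6, 6, 7], [6, 6, -5]], S₂ = [[-9, -9, -6], [18, 18, 15], [18, 18, 3]].
If T = a₁ ⊗ b₁ ⊗ c₁ + a₂ ⊗ b₂ ⊗ c₂ then each S_k = c₁[k]·a₁b₁ᵀ + c₂[k]·a₂b₂ᵀ. S₀ and S₁ are linearly independent, so a₁b₁ᵀ and a₂b₂ᵀ must span the same plane of matrices: they are the rank-1 matrices of the form x·S₀ + y·S₁.
The 2×2 minor of x·S₀ + y·S₁ on rows {0,1}, columns {0,2} is 27·x² − 18·xy − 9·y² = 9·(x − y)(3·x + y), vanishing at (x:y) = (1:1) and (1:-3).
M₁ = S₀ + S₁ = [[-12, -12, -8], [24, 24, 16], [24, 24, 16]] = (-4)·[1, -2, -2][3, 3, 2]ᵀ and M₂ = S₀ − 3·S₁ = [[0, 0, 0], [0, 0, -12], [0, 0, 36]] = (-12)·[0, 1, -3][0, 0, 1]ᵀ, so take a₁ = [1, -2, -2], b₁ = [3, 3, 2], a₂ = [0, 1, -3], b₂ = [0, 0, 1].
Each slice is an integer combination of E₁ = a₁b₁ᵀ and E₂ = a₂b₂ᵀ: S₀ = −3·E₁ − 3·E₂, S₁ = −E₁ + 3·E₂, S₂ = −3·E₁ + 3·E₂; reading off coefficients, c₁ = [-3, -1, -3] and c₂ = [-3, 3, 3].
Hence T = [1, -2, -2] ⊗ [3, 3, 2] ⊗ [-3, -1, -3] + [0, 1, -3] ⊗ [0, 0, 1] ⊗ [-3, 3, 3], so rank(T) ≤ 2.
These bounds meet, so rank(T) = 2.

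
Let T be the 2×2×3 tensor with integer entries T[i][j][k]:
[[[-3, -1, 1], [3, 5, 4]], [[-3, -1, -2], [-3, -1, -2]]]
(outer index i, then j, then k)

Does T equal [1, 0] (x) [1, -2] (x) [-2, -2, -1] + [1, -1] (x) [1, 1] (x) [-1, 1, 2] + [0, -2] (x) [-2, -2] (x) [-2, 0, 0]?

Reconstruct entry (1,0,0) from the claimed factors: Σₗ aₗ[1]bₗ[0]cₗ[0] = (0)·(1)·(-2) + (-1)·(1)·(-1) + (-2)·(-2)·(-2) = -7, but T[1,0,0] = -3. The claim is false.

No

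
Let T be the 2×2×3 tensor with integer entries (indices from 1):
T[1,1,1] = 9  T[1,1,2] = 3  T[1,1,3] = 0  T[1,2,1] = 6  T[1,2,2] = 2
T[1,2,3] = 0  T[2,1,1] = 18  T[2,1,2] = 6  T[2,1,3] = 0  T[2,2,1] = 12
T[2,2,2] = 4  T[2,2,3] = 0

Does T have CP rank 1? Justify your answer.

If T = a ∘ b ∘ c then every fibre of T is a multiple of the corresponding factor, so read the factors off the fibres through the nonzero entry T[1,1,1] = 9.
The mode-1 fibre T[:,1,1] = [9, 18] gives a = (1, 2) (primitive direction); the mode-2 fibre T[1,:,1] = [9, 6] gives b = (3, 2); then c[k] = T[1,1,k] / (a[1]·b[1]) = [9, 3, 0] / 3 = (3, 1, 0).
Expanding (1, 2) ∘ (3, 2) ∘ (3, 1, 0) reproduces all 12 entries of T, so T = (1, 2) ∘ (3, 2) ∘ (3, 1, 0) and rank(T) ≤ 1.
Equivalently every frontal slice T[:,:,k] is c[k] times the rank-1 matrix (1, 2) ∘ (3, 2). So T has rank 1 (it is nonzero).

Yes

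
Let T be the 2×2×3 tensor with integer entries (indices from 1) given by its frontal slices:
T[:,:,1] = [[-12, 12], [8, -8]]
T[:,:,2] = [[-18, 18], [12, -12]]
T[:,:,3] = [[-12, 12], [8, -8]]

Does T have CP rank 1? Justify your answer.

If T = a ⊗ b ⊗ c then every fibre of T is a multiple of the corresponding factor, so read the factors off the fibres through the nonzero entry T[1,1,1] = -12.
The mode-1 fibre T[:,1,1] = [-12, 8] gives a = [3, -2] (primitive direction); the mode-2 fibre T[1,:,1] = [-12, 12] gives b = [1, -1]; then c[k] = T[1,1,k] / (a[1]·b[1]) = [-12, -18, -12] / 3 = [-4, -6, -4].
Expanding [3, -2] ⊗ [1, -1] ⊗ [-4, -6, -4] reproduces all 12 entries of T, so T = [3, -2] ⊗ [1, -1] ⊗ [-4, -6, -4] and rank(T) ≤ 1.
Equivalently every frontal slice T[:,:,k] is c[k] times the rank-1 matrix [3, -2] ⊗ [1, -1]. So T has rank 1 (it is nonzero).

Yes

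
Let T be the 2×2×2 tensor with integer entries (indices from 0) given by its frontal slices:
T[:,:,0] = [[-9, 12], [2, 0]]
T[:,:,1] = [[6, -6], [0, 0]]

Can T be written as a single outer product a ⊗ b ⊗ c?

The mode-1 unfolding of T (rows indexed by i, columns by (j,k) = (0,0), (0,1), (1,0), (1,1)) is [[-9, 6, 12, -6], [2, 0, 0, 0]].
There the 2×2 minor on rows i ∈ {0, 1}, columns (j,k) ∈ {(0,0), (0,1)} is det [[-9, 6], [2, 0]] = -12 ≠ 0, so this unfolding has rank ≥ 2; CP rank is at least every unfolding rank, so rank(T) ≥ 2.
In particular rank(T) ≥ 2 > 1, so T is not rank-1.

No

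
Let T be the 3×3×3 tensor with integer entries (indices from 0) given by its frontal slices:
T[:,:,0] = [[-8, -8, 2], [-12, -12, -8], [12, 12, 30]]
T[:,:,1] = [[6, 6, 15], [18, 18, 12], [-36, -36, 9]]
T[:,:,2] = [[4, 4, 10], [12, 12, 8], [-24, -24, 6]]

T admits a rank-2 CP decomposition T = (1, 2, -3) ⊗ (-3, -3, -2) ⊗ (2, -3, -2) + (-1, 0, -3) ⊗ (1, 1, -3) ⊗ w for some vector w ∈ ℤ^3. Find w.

w = (2, 3, 2)

Subtract the known terms from T to get the rank-1 residual R = (-1, 0, -3) ⊗ (1, 1, -3) ⊗ w, so R[i,j,k] = a[i]·b[j]·w[k]. Pick indices with nonzero a[0]·b[0] = (-1)·(1) = -1. Only the fibre through (0,0,·) is needed: R[0,0,:] = T[0,0,:] − Σₗ aₗ[0]bₗ[0]cₗ = [-8, 6, 4] − (1)·(-3)·(2, -3, -2) = [-2, -3, -2]. Then w[k] = R[0,0,k] / -1 for each k, giving w = [-2, -3, -2] / -1 = (2, 3, 2).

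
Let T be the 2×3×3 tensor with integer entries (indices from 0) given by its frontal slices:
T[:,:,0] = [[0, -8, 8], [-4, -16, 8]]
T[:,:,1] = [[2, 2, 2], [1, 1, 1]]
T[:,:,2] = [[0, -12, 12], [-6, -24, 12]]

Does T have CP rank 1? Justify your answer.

The mode-3 unfolding of T (rows indexed by k, columns by (i,j) = (0,0), (0,1), (0,2), (1,0), (1,1), (1,2)) is [[0, -8, 8, -4, -16, 8], [2, 2, 2, 1, 1, 1], [0, -12, 12, -6, -24, 12]].
There the 2×2 minor on rows k ∈ {0, 1}, columns (i,j) ∈ {(0,0), (0,1)} is det [[0, -8], [2, 2]] = 16 ≠ 0, so this unfolding has rank ≥ 2; CP rank is at least every unfolding rank, so rank(T) ≥ 2.
In particular rank(T) ≥ 2 > 1, so T is not rank-1.

No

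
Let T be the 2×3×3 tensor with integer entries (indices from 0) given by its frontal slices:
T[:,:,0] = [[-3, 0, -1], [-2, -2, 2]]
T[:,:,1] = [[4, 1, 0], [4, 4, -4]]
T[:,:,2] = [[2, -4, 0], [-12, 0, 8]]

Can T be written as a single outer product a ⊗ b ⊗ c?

No

The mode-3 unfolding of T (rows indexed by k, columns by (i,j) = (0,0), (0,1), (0,2), (1,0), (1,1), (1,2)) is [[-3, 0, -1, -2, -2, 2], [4, 1, 0, 4, 4, -4], [2, -4, 0, -12, 0, 8]].
There the 3×3 minor on rows k ∈ {0, 1, 2}, columns (i,j) ∈ {(0,0), (0,1), (0,2)} is det [[-3, 0, -1], [4, 1, 0], [2, -4, 0]] = 18 ≠ 0, so this unfolding has rank ≥ 3; CP rank is at least every unfolding rank, so rank(T) ≥ 3.
In particular rank(T) ≥ 3 > 1, so T is not rank-1.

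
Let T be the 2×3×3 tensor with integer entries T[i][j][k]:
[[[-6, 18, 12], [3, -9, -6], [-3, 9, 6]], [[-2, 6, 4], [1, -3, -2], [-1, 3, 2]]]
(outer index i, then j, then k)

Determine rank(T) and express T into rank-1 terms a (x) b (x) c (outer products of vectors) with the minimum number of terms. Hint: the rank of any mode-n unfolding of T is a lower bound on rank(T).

rank(T) = 1

Lower bound: T ≠ 0 (e.g. T[0,0,0] = -6), so rank(T) ≥ 1.
Upper bound: the mode-1 fibre T[:,0,0] = [-6, -2] gives a = [3, 1] (primitive direction); the mode-2 fibre T[0,:,0] = [-6, 3, -3] gives b = [2, -1, 1]; then c[k] = T[0,0,k] / (a[0]·b[0]) = [-6, 18, 12] / 6 = [-1, 3, 2].
Expanding [3, 1] (x) [2, -1, 1] (x) [-1, 3, 2] reproduces all 18 entries of T, so T = [3, 1] (x) [2, -1, 1] (x) [-1, 3, 2] and rank(T) ≤ 1.
These bounds meet, so rank(T) = 1.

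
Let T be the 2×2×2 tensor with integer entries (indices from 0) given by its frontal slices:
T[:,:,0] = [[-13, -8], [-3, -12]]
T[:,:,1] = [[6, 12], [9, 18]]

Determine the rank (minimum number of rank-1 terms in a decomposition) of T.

Lower bound: the mode-3 unfolding of T (rows indexed by k, columns by (i,j) = (0,0), (0,1), (1,0), (1,1)) is [[-13, -8, -3, -12], [6, 12, 9, 18]].
There the 2×2 minor on rows k ∈ {0, 1}, columns (i,j) ∈ {(0,0), (0,1)} is det [[-13, -8], [6, 12]] = -108 ≠ 0, so this unfolding has rank ≥ 2; CP rank is at least every unfolding rank, so rank(T) ≥ 2. (Unfolding ranks only ever bound the CP rank from below — rank(T) can be strictly larger than all of them — so the matching upper bound has to come from an explicit 2-term decomposition.)
Upper bound — finding two terms. Write S_k = T[:,:,k] for the frontal slices: S₀ = [[-13, -8], [-3, -12]], S₁ = [[6, 12], [9, 18]].
If T = a₁ ∘ b₁ ∘ c₁ + a₂ ∘ b₂ ∘ c₂ then each S_k = c₁[k]·a₁b₁ᵀ + c₂[k]·a₂b₂ᵀ. S₀ and S₁ are linearly independent, so a₁b₁ᵀ and a₂b₂ᵀ must span the same plane of matrices: they are the rank-1 matrices of the form x·S₀ + y·S₁.
det(x·S₀ + y·S₁) is 132·x² − 198·xy = 66·(2·x − 3·y)(x), vanishing at (x:y) = (3:2) and (0:1).
M₁ = 3·S₀ + 2·S₁ = [[-27, 0], [9, 0]] = (-9)·(3, -1)(1, 0)ᵀ and M₂ = S₁ = [[6, 12], [9, 18]] = 3·(2, 3)(1, 2)ᵀ, so take a₁ = (3, -1), b₁ = (1, 0), a₂ = (2, 3), b₂ = (1, 2).
Each slice is an integer combination of E₁ = a₁b₁ᵀ and E₂ = a₂b₂ᵀ: S₀ = −3·E₁ − 2·E₂, S₁ = 3·E₂; reading off coefficients, c₁ = (-3, 0) and c₂ = (-2, 3).
Hence T = (3, -1) ∘ (1, 0) ∘ (-3, 0) + (2, 3) ∘ (1, 2) ∘ (-2, 3), so rank(T) ≤ 2.
These bounds meet, so rank(T) = 2.

2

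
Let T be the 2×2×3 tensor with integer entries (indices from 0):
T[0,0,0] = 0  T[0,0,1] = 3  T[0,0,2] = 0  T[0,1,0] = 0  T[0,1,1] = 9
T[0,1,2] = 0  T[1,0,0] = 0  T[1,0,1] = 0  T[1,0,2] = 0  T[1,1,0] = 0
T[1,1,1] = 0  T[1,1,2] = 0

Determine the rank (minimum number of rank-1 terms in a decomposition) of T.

1

Lower bound: T ≠ 0 (e.g. T[0,0,1] = 3), so rank(T) ≥ 1.
Upper bound: the mode-1 fibre T[:,0,1] = [3, 0] gives a = [1, 0] (primitive direction); the mode-2 fibre T[0,:,1] = [3, 9] gives b = [1, 3]; then c[k] = T[0,0,k] / (a[0]·b[0]) = [0, 3, 0] / 1 = [0, 3, 0].
Expanding [1, 0] ⊗ [1, 3] ⊗ [0, 3, 0] reproduces all 12 entries of T, so T = [1, 0] ⊗ [1, 3] ⊗ [0, 3, 0] and rank(T) ≤ 1.
These bounds meet, so rank(T) = 1.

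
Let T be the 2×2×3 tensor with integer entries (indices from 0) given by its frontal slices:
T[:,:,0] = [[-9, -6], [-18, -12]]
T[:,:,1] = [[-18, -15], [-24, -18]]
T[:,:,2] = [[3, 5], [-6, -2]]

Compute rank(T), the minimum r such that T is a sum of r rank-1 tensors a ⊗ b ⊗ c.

2

Lower bound: the mode-3 unfolding of T (rows indexed by k, columns by (i,j) = (0,0), (0,1), (1,0), (1,1)) is [[-9, -6, -18, -12], [-18, -15, -24, -18], [3, 5, -6, -2]].
There the 2×2 minor on rows k ∈ {0, 1}, columns (i,j) ∈ {(0,0), (0,1)} is det [[-9, -6], [-18, -15]] = 27 ≠ 0, so this unfolding has rank ≥ 2; CP rank is at least every unfolding rank, so rank(T) ≥ 2. (Unfolding ranks only ever bound the CP rank from below — rank(T) can be strictly larger than all of them — so the matching upper bound has to come from an explicit 2-term decomposition.)
Upper bound — finding two terms. Write S_k = T[:,:,k] for the frontal slices: S₀ = [[-9, -6], [-18, -12]], S₁ = [[-18, -15], [-24, -18]], S₂ = [[3, 5], [-6, -2]].
If T = a₁ ⊗ b₁ ⊗ c₁ + a₂ ⊗ b₂ ⊗ c₂ then each S_k = c₁[k]·a₁b₁ᵀ + c₂[k]·a₂b₂ᵀ. S₀ and S₁ are linearly independent, so a₁b₁ᵀ and a₂b₂ᵀ must span the same plane of matrices: they are the rank-1 matrices of the form x·S₀ + y·S₁.
det(x·S₀ + y·S₁) is −36·xy − 36·y² = (-36)·(y)(x + y), vanishing at (x:y) = (1:0) and (1:-1).
M₁ = S₀ = [[-9, -6], [-18, -12]] = (-3)·[1, 2][3, 2]ᵀ and M₂ = S₀ − S₁ = [[9, 9], [6, 6]] = 3·[3, 2][1, 1]ᵀ, so take a₁ = [1, 2], b₁ = [3, 2], a₂ = [3, 2], b₂ = [1, 1].
Each slice is an integer combination of E₁ = a₁b₁ᵀ and E₂ = a₂b₂ᵀ: S₀ = −3·E₁, S₁ = −3·E₁ − 3·E₂, S₂ = −2·E₁ + 3·E₂; reading off coefficients, c₁ = [-3, -3, -2] and c₂ = [0, -3, 3].
Hence T = [1, 2] ⊗ [3, 2] ⊗ [-3, -3, -2] + [3, 2] ⊗ [1, 1] ⊗ [0, -3, 3], so rank(T) ≤ 2.
These bounds meet, so rank(T) = 2.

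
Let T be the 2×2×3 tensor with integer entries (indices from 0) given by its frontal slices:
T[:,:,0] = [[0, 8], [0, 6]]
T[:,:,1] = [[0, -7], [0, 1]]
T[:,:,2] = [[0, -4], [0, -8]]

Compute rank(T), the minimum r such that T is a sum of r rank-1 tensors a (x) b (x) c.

Lower bound: the mode-1 unfolding of T (rows indexed by i, columns by (j,k) = (0,0), (0,1), (0,2), (1,0), (1,1), (1,2)) is [[0, 0, 0, 8, -7, -4], [0, 0, 0, 6, 1, -8]].
There the 2×2 minor on rows i ∈ {0, 1}, columns (j,k) ∈ {(1,0), (1,1)} is det [[8, -7], [6, 1]] = 50 ≠ 0, so this unfolding has rank ≥ 2; CP rank is at least every unfolding rank, so rank(T) ≥ 2. (Flattening ranks never certify an upper bound on CP rank; for that we must actually write T with 2 rank-1 terms.)
Upper bound — finding two terms. Every mode-2 slice of T is a multiple of one matrix: T[:,j,:] = b[j]·M with b = [0, 1] and M = [[8, -7, -4], [6, 1, -8]] (rows indexed by i, columns by k). So it suffices to write M as a sum of two rank-1 matrices.
Splitting M by its rows (i = 0, 1), M = [1, 0][8, -7, -4]ᵀ + [0, 1][6, 1, -8]ᵀ.
Hence T = [1, 0] (x) [0, 1] (x) [8, -7, -4] + [0, 1] (x) [0, 1] (x) [6, 1, -8], so rank(T) ≤ 2.
These bounds meet, so rank(T) = 2.
Check entry T[0,0,0] = 0: (1)·(0)·(8) + (0)·(0)·(6) = 0.

2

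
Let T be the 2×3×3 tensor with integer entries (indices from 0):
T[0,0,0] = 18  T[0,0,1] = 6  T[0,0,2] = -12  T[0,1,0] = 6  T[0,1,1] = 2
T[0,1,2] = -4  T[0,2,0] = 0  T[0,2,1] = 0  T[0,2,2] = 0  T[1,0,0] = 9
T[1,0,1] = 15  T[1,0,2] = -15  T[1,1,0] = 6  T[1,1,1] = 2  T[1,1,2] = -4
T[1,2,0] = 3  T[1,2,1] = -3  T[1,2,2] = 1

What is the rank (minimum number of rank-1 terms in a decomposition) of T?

Lower bound: the mode-2 unfolding of T (rows indexed by j, columns by (i,k) = (0,0), (0,1), (0,2), (1,0), (1,1), (1,2)) is [[18, 6, -12, 9, 15, -15], [6, 2, -4, 6, 2, -4], [0, 0, 0, 3, -3, 1]].
There the 2×2 minor on rows j ∈ {0, 1}, columns (i,k) ∈ {(0,0), (1,0)} is det [[18, 9], [6, 6]] = 54 ≠ 0, so this unfolding has rank ≥ 2; CP rank is at least every unfolding rank, so rank(T) ≥ 2. (Unfolding ranks only ever bound the CP rank from below — rank(T) can be strictly larger than all of them — so the matching upper bound has to come from an explicit 2-term decomposition.)
Upper bound — finding two terms. Write S_k = T[:,:,k] for the frontal slices: S₀ = [[18, 6, 0], [9, 6, 3]], S₁ = [[6, 2, 0], [15, 2, -3]], S₂ = [[-12, -4, 0], [-15, -4, 1]].
If T = a₁ ⊗ b₁ ⊗ c₁ + a₂ ⊗ b₂ ⊗ c₂ then each S_k = c₁[k]·a₁b₁ᵀ + c₂[k]·a₂b₂ᵀ. S₀ and S₁ are linearly independent, so a₁b₁ᵀ and a₂b₂ᵀ must span the same plane of matrices: they are the rank-1 matrices of the form x·S₀ + y·S₁.
The 2×2 minor of x·S₀ + y·S₁ on rows {0,1}, columns {0,1} is 54·x² − 36·xy − 18·y² = 18·(x − y)(3·x + y), vanishing at (x:y) = (1:1) and (1:-3).
M₁ = S₀ + S₁ = [[24, 8, 0], [24, 8, 0]] = 8·[1, 1][3, 1, 0]ᵀ and M₂ = S₀ − 3·S₁ = [[0, 0, 0], [-36, 0, 12]] = (-12)·[0, 1][3, 0, -1]ᵀ, so take a₁ = [1, 1], b₁ = [3, 1, 0], a₂ = [0, 1], b₂ = [3, 0, -1].
Each slice is an integer combination of E₁ = a₁b₁ᵀ and E₂ = a₂b₂ᵀ: S₀ = 6·E₁ − 3·E₂, S₁ = 2·E₁ + 3·E₂, S₂ = −4·E₁ − E₂; reading off coefficients, c₁ = [6, 2, -4] and c₂ = [-3, 3, -1].
Hence T = [1, 1] ⊗ [3, 1, 0] ⊗ [6, 2, -4] + [0, 1] ⊗ [3, 0, -1] ⊗ [-3, 3, -1], so rank(T) ≤ 2.
These bounds meet, so rank(T) = 2.

2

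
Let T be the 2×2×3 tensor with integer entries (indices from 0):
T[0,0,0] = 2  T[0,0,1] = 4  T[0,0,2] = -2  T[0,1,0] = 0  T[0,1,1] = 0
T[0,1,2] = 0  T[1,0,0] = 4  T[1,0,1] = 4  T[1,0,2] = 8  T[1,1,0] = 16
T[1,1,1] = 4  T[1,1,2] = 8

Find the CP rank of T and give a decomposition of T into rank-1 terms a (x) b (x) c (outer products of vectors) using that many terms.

Lower bound: the mode-3 unfolding of T (rows indexed by k, columns by (i,j) = (0,0), (0,1), (1,0), (1,1)) is [[2, 0, 4, 16], [4, 0, 4, 4], [-2, 0, 8, 8]].
There the 3×3 minor on rows k ∈ {0, 1, 2}, columns (i,j) ∈ {(0,0), (1,0), (1,1)} is det [[2, 4, 16], [4, 4, 4], [-2, 8, 8]] = 480 ≠ 0, so this unfolding has rank ≥ 3; CP rank is at least every unfolding rank, so rank(T) ≥ 3. (This is only a lower bound: in general the CP rank may exceed every unfolding rank, so we still need to exhibit 3 rank-1 terms summing to T.)
Upper bound: T is a sum of 3 rank-1 terms, T = (0, 1) (x) (1, -2) (x) (-4, 0, 0) + (0, 1) (x) (1, 1) (x) (8, 4, 8) + (1, 0) (x) (1, 0) (x) (2, 4, -2) (written with every a and b primitive with positive leading entry and the scale carried by c; CP decompositions are not unique, and this one is verified by expanding entrywise), so rank(T) ≤ 3.
These bounds meet, so rank(T) = 3.

rank(T) = 3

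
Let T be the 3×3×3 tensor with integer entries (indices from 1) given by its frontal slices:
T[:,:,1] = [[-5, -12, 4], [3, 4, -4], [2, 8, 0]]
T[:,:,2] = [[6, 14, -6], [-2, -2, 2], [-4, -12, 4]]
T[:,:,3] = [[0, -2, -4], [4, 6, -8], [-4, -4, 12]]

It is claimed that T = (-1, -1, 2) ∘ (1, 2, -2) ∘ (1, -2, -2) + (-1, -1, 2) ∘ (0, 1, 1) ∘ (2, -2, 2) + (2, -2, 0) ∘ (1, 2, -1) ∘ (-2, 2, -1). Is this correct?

Yes

Reconstruct entrywise from the claimed factors. For example, T[1,2,3] = -2 and Σₗ aₗ[1]bₗ[2]cₗ[3] = (-1)·(2)·(-2) + (-1)·(1)·(2) + (2)·(2)·(-1) = -2; checking all 27 entries, every one matches. The claim holds.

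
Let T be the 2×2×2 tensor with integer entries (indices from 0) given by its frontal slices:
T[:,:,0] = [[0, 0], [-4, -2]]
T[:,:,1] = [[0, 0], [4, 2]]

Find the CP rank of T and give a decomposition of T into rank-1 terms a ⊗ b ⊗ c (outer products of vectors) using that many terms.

Lower bound: T ≠ 0 (e.g. T[1,0,0] = -4), so rank(T) ≥ 1.
Upper bound: the mode-1 fibre T[:,0,0] = [0, -4] gives a = [0, 1] (primitive direction); the mode-2 fibre T[1,:,0] = [-4, -2] gives b = [2, 1]; then c[k] = T[1,0,k] / (a[1]·b[0]) = [-4, 4] / 2 = [-2, 2].
Expanding [0, 1] ⊗ [2, 1] ⊗ [-2, 2] reproduces all 8 entries of T, so T = [0, 1] ⊗ [2, 1] ⊗ [-2, 2] and rank(T) ≤ 1.
These bounds meet, so rank(T) = 1.

rank(T) = 1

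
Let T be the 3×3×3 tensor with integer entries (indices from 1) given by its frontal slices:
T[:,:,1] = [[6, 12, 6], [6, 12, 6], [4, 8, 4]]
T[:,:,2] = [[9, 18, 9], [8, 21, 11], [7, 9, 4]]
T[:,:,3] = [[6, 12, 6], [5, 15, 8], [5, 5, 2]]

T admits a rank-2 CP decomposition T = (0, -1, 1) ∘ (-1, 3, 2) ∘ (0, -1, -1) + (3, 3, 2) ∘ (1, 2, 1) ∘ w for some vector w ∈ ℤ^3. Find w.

Subtract the known terms from T to get the rank-1 residual R = (3, 3, 2) ∘ (1, 2, 1) ∘ w, so R[i,j,k] = a[i]·b[j]·w[k]. Pick indices with nonzero a[1]·b[1] = (3)·(1) = 3. Only the fibre through (1,1,·) is needed: R[1,1,:] = T[1,1,:] − Σₗ aₗ[1]bₗ[1]cₗ = [6, 9, 6] − (0)·(-1)·(0, -1, -1) = [6, 9, 6]. Then w[k] = R[1,1,k] / 3 for each k, giving w = [6, 9, 6] / 3 = (2, 3, 2).

w = (2, 3, 2)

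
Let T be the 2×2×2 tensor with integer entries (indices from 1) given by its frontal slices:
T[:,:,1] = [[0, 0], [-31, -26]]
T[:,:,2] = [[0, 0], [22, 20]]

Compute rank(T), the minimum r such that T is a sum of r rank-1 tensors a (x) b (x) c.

2

Lower bound: the mode-2 unfolding of T (rows indexed by j, columns by (i,k) = (1,1), (1,2), (2,1), (2,2)) is [[0, 0, -31, 22], [0, 0, -26, 20]].
There the 2×2 minor on rows j ∈ {1, 2}, columns (i,k) ∈ {(2,1), (2,2)} is det [[-31, 22], [-26, 20]] = -48 ≠ 0, so this unfolding has rank ≥ 2; CP rank is at least every unfolding rank, so rank(T) ≥ 2. (This is only a lower bound: in general the CP rank may exceed every unfolding rank, so we still need to exhibit 2 rank-1 terms summing to T.)
Upper bound — finding two terms. Every mode-1 slice of T is a multiple of one matrix: T[i,:,:] = a[i]·M with a = [0, 1] and M = [[-31, 22], [-26, 20]] (rows indexed by j, columns by k). So it suffices to write M as a sum of two rank-1 matrices.
Splitting M by its rows (j = 1, 2), M = [1, 0][-31, 22]ᵀ + [0, 1][-26, 20]ᵀ.
Hence T = [0, 1] (x) [1, 0] (x) [-31, 22] + [0, 1] (x) [0, 1] (x) [-26, 20], so rank(T) ≤ 2.
These bounds meet, so rank(T) = 2.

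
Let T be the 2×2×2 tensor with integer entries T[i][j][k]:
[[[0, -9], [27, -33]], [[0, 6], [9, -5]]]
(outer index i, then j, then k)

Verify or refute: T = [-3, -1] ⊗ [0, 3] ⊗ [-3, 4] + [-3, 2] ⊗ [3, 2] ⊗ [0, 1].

No

Reconstruct entry (0,1,1) from the claimed factors: Σₗ aₗ[0]bₗ[1]cₗ[1] = (-3)·(3)·(4) + (-3)·(2)·(1) = -42, but T[0,1,1] = -33. The claim is false.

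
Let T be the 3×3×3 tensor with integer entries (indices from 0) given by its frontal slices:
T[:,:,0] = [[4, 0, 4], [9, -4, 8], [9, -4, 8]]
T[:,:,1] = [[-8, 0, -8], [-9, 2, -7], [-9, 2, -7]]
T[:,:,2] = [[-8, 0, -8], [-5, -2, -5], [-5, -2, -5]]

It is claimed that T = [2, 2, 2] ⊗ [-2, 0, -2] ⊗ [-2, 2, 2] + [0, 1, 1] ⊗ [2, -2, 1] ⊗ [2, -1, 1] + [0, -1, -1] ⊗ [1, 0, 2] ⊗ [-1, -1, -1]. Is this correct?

No

Reconstruct entry (0,0,0) from the claimed factors: Σₗ aₗ[0]bₗ[0]cₗ[0] = (2)·(-2)·(-2) + (0)·(2)·(2) + (0)·(1)·(-1) = 8, but T[0,0,0] = 4. The claim is false.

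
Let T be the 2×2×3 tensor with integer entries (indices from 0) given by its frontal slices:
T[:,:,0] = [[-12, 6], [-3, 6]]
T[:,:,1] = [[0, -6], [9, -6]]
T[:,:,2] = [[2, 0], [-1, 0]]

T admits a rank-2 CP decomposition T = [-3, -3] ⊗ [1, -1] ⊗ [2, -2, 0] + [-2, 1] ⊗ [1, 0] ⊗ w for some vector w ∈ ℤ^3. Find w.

Subtract the known terms from T to get the rank-1 residual R = [-2, 1] ⊗ [1, 0] ⊗ w, so R[i,j,k] = a[i]·b[j]·w[k]. Pick indices with nonzero a[0]·b[0] = (-2)·(1) = -2. Only the fibre through (0,0,·) is needed: R[0,0,:] = T[0,0,:] − Σₗ aₗ[0]bₗ[0]cₗ = [-12, 0, 2] − (-3)·(1)·[2, -2, 0] = [-6, -6, 2]. Then w[k] = R[0,0,k] / -2 for each k, giving w = [-6, -6, 2] / -2 = [3, 3, -1].

w = [3, 3, -1]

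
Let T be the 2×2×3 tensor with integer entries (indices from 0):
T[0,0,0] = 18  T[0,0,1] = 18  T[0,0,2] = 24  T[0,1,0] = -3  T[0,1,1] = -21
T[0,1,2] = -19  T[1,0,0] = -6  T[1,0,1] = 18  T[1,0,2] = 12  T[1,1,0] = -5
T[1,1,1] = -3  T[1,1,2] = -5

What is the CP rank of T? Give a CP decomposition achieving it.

Lower bound: the mode-3 unfolding of T (rows indexed by k, columns by (i,j) = (0,0), (0,1), (1,0), (1,1)) is [[18, -3, -6, -5], [18, -21, 18, -3], [24, -19, 12, -5]].
There the 2×2 minor on rows k ∈ {0, 1}, columns (i,j) ∈ {(0,0), (0,1)} is det [[18, -3], [18, -21]] = -324 ≠ 0, so this unfolding has rank ≥ 2; CP rank is at least every unfolding rank, so rank(T) ≥ 2. (Unfolding ranks only ever bound the CP rank from below — rank(T) can be strictly larger than all of them — so the matching upper bound has to come from an explicit 2-term decomposition.)
Upper bound — finding two terms. Write S_k = T[:,:,k] for the frontal slices: S₀ = [[18, -3], [-6, -5]], S₁ = [[18, -21], [18, -3]], S₂ = [[24, -19], [12, -5]].
If T = a₁ (x) b₁ (x) c₁ + a₂ (x) b₂ (x) c₂ then each S_k = c₁[k]·a₁b₁ᵀ + c₂[k]·a₂b₂ᵀ. S₀ and S₁ are linearly independent, so a₁b₁ᵀ and a₂b₂ᵀ must span the same plane of matrices: they are the rank-1 matrices of the form x·S₀ + y·S₁.
det(x·S₀ + y·S₁) is −108·x² − 216·xy + 324·y² = (-108)·(x + 3·y)(x − y), vanishing at (x:y) = (3:-1) and (1:1).
M₁ = 3·S₀ − S₁ = [[36, 12], [-36, -12]] = 12·[1, -1][3, 1]ᵀ and M₂ = S₀ + S₁ = [[36, -24], [12, -8]] = 4·[3, 1][3, -2]ᵀ, so take a₁ = [1, -1], b₁ = [3, 1], a₂ = [3, 1], b₂ = [3, -2].
Each slice is an integer combination of E₁ = a₁b₁ᵀ and E₂ = a₂b₂ᵀ: S₀ = 3·E₁ + E₂, S₁ = −3·E₁ + 3·E₂, S₂ = −E₁ + 3·E₂; reading off coefficients, c₁ = [3, -3, -1] and c₂ = [1, 3, 3].
Hence T = [1, -1] (x) [3, 1] (x) [3, -3, -1] + [3, 1] (x) [3, -2] (x) [1, 3, 3], so rank(T) ≤ 2.
These bounds meet, so rank(T) = 2.

rank(T) = 2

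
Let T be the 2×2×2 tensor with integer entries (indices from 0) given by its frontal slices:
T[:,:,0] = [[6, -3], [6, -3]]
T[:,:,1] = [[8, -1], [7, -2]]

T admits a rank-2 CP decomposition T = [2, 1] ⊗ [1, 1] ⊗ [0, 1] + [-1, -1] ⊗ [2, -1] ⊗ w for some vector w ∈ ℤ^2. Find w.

w = [-3, -3]

Subtract the known terms from T to get the rank-1 residual R = [-1, -1] ⊗ [2, -1] ⊗ w, so R[i,j,k] = a[i]·b[j]·w[k]. Pick indices with nonzero a[0]·b[0] = (-1)·(2) = -2. Only the fibre through (0,0,·) is needed: R[0,0,:] = T[0,0,:] − Σₗ aₗ[0]bₗ[0]cₗ = [6, 8] − (2)·(1)·[0, 1] = [6, 6]. Then w[k] = R[0,0,k] / -2 for each k, giving w = [6, 6] / -2 = [-3, -3].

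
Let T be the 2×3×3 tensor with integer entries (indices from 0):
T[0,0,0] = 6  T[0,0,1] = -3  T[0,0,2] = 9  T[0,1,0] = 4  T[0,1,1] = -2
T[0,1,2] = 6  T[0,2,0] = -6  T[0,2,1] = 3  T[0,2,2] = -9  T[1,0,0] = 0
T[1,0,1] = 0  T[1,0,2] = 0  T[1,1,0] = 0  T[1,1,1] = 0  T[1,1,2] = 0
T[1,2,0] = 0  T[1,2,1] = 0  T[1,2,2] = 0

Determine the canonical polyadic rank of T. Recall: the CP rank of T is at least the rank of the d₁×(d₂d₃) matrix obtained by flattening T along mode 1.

1

Lower bound: T ≠ 0 (e.g. T[0,0,0] = 6), so rank(T) ≥ 1.
Upper bound: if T = a ⊗ b ⊗ c then every fibre of T is a multiple of the corresponding factor, so read the factors off the fibres through the nonzero entry T[0,0,0] = 6.
The mode-1 fibre T[:,0,0] = [6, 0] gives a = (1, 0) (primitive direction); the mode-2 fibre T[0,:,0] = [6, 4, -6] gives b = (3, 2, -3); then c[k] = T[0,0,k] / (a[0]·b[0]) = [6, -3, 9] / 3 = (2, -1, 3).
Expanding (1, 0) ⊗ (3, 2, -3) ⊗ (2, -1, 3) reproduces all 18 entries of T, so T = (1, 0) ⊗ (3, 2, -3) ⊗ (2, -1, 3) and rank(T) ≤ 1.
These bounds meet, so rank(T) = 1.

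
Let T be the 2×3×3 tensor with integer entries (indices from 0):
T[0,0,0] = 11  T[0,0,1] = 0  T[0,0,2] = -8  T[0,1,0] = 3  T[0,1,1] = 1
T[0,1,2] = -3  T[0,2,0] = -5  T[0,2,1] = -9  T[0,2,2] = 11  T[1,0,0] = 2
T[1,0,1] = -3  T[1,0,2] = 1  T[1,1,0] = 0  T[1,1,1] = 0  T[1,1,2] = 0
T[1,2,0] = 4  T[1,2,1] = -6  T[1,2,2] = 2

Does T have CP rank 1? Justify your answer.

No

The mode-3 unfolding of T (rows indexed by k, columns by (i,j) = (0,0), (0,1), (0,2), (1,0), (1,1), (1,2)) is [[11, 3, -5, 2, 0, 4], [0, 1, -9, -3, 0, -6], [-8, -3, 11, 1, 0, 2]].
There the 2×2 minor on rows k ∈ {0, 1}, columns (i,j) ∈ {(0,0), (0,1)} is det [[11, 3], [0, 1]] = 11 ≠ 0, so this unfolding has rank ≥ 2; CP rank is at least every unfolding rank, so rank(T) ≥ 2.
In particular rank(T) ≥ 2 > 1, so T is not rank-1.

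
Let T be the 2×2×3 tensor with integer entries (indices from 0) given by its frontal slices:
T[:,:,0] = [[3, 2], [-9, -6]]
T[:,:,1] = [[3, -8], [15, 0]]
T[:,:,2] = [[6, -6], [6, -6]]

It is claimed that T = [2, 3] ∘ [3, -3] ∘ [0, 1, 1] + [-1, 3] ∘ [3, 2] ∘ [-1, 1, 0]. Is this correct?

No

Reconstruct entry (1,0,1) from the claimed factors: Σₗ aₗ[1]bₗ[0]cₗ[1] = (3)·(3)·(1) + (3)·(3)·(1) = 18, but T[1,0,1] = 15. The claim is false.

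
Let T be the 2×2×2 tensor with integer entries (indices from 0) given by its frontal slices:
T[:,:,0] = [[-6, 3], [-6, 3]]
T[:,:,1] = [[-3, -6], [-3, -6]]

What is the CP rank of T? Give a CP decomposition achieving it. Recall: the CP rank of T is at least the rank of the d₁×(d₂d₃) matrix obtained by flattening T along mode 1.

rank(T) = 2

Lower bound: the mode-2 unfolding of T (rows indexed by j, columns by (i,k) = (0,0), (0,1), (1,0), (1,1)) is [[-6, -3, -6, -3], [3, -6, 3, -6]].
There the 2×2 minor on rows j ∈ {0, 1}, columns (i,k) ∈ {(0,0), (0,1)} is det [[-6, -3], [3, -6]] = 45 ≠ 0, so this unfolding has rank ≥ 2; CP rank is at least every unfolding rank, so rank(T) ≥ 2. (Unfolding ranks only ever bound the CP rank from below — rank(T) can be strictly larger than all of them — so the matching upper bound has to come from an explicit 2-term decomposition.)
Upper bound — finding two terms. Every mode-1 slice of T is a multiple of one matrix: T[i,:,:] = a[i]·M with a = (1, 1) and M = [[-6, -3], [3, -6]] (rows indexed by j, columns by k). So it suffices to write M as a sum of two rank-1 matrices.
Splitting M by its rows (j = 0, 1), M = (1, 0)(-6, -3)ᵀ + (0, 1)(3, -6)ᵀ.
Hence T = (1, 1) ⊗ (1, 0) ⊗ (-6, -3) + (1, 1) ⊗ (0, 1) ⊗ (3, -6), so rank(T) ≤ 2.
These bounds meet, so rank(T) = 2.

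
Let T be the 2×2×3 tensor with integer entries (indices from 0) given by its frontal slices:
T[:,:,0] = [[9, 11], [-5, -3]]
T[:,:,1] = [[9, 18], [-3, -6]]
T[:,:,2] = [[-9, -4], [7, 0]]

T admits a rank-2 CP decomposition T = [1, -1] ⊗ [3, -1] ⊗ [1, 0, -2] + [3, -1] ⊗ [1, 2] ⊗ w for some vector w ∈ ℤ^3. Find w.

w = [2, 3, -1]

Subtract the known terms from T to get the rank-1 residual R = [3, -1] ⊗ [1, 2] ⊗ w, so R[i,j,k] = a[i]·b[j]·w[k]. Pick indices with nonzero a[0]·b[0] = (3)·(1) = 3. Only the fibre through (0,0,·) is needed: R[0,0,:] = T[0,0,:] − Σₗ aₗ[0]bₗ[0]cₗ = [9, 9, -9] − (1)·(3)·[1, 0, -2] = [6, 9, -3]. Then w[k] = R[0,0,k] / 3 for each k, giving w = [6, 9, -3] / 3 = [2, 3, -1].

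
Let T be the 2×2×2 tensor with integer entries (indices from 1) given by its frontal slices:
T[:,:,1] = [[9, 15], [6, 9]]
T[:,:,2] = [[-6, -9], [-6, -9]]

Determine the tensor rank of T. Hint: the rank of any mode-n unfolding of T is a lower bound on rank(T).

2

Lower bound: the mode-1 unfolding of T (rows indexed by i, columns by (j,k) = (1,1), (1,2), (2,1), (2,2)) is [[9, -6, 15, -9], [6, -6, 9, -9]].
There the 2×2 minor on rows i ∈ {1, 2}, columns (j,k) ∈ {(1,1), (1,2)} is det [[9, -6], [6, -6]] = -18 ≠ 0, so this unfolding has rank ≥ 2; CP rank is at least every unfolding rank, so rank(T) ≥ 2. (Flattening ranks never certify an upper bound on CP rank; for that we must actually write T with 2 rank-1 terms.)
Upper bound — finding two terms. Write S_k = T[:,:,k] for the frontal slices: S₁ = [[9, 15], [6, 9]], S₂ = [[-6, -9], [-6, -9]].
If T = a₁ ⊗ b₁ ⊗ c₁ + a₂ ⊗ b₂ ⊗ c₂ then each S_k = c₁[k]·a₁b₁ᵀ + c₂[k]·a₂b₂ᵀ. S₁ and S₂ are linearly independent, so a₁b₁ᵀ and a₂b₂ᵀ must span the same plane of matrices: they are the rank-1 matrices of the form x·S₁ + y·S₂.
det(x·S₁ + y·S₂) is −9·x² + 9·xy = (-9)·(x − y)(x), vanishing at (x:y) = (1:1) and (0:1).
M₁ = S₁ + S₂ = [[3, 6], [0, 0]] = 3·[1, 0][1, 2]ᵀ and M₂ = S₂ = [[-6, -9], [-6, -9]] = (-3)·[1, 1][2, 3]ᵀ, so take a₁ = [1, 0], b₁ = [1, 2], a₂ = [1, 1], b₂ = [2, 3].
Each slice is an integer combination of E₁ = a₁b₁ᵀ and E₂ = a₂b₂ᵀ: S₁ = 3·E₁ + 3·E₂, S₂ = −3·E₂; reading off coefficients, c₁ = [3, 0] and c₂ = [3, -3].
Hence T = [1, 0] ⊗ [1, 2] ⊗ [3, 0] + [1, 1] ⊗ [2, 3] ⊗ [3, -3], so rank(T) ≤ 2.
These bounds meet, so rank(T) = 2.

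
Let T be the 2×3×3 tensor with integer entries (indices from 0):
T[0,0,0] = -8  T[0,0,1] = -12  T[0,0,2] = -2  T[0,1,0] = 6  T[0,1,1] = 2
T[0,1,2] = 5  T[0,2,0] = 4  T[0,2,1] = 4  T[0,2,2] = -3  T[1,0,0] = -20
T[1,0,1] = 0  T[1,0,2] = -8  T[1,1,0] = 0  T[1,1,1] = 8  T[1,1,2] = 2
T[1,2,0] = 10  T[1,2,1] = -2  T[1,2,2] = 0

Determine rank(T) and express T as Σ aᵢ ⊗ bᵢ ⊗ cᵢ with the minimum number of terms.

rank(T) = 3

Lower bound: the mode-2 unfolding of T (rows indexed by j, columns by (i,k) = (0,0), (0,1), (0,2), (1,0), (1,1), (1,2)) is [[-8, -12, -2, -20, 0, -8], [6, 2, 5, 0, 8, 2], [4, 4, -3, 10, -2, 0]].
There the 3×3 minor on rows j ∈ {0, 1, 2}, columns (i,k) ∈ {(0,0), (0,1), (0,2)} is det [[-8, -12, -2], [6, 2, 5], [4, 4, -3]] = -280 ≠ 0, so this unfolding has rank ≥ 3; CP rank is at least every unfolding rank, so rank(T) ≥ 3. (Flattening ranks never certify an upper bound on CP rank; for that we must actually write T with 3 rank-1 terms.)
Upper bound: T is a sum of 3 rank-1 terms, T = (1, -2) ⊗ (2, 1, -1) ⊗ (2, -2, 1) + (1, 1) ⊗ (1, 0, -1) ⊗ (-8, -4, 0) + (1, 1) ⊗ (2, -2, 1) ⊗ (-2, -2, -2) (one valid choice — decompositions are not unique — normalised so each a, b is primitive with positive first nonzero entry; check it by expanding all entries), so rank(T) ≤ 3.
These bounds meet, so rank(T) = 3.
Check entry T[0,1,1] = 2: (1)·(1)·(-2) + (1)·(0)·(-4) + (1)·(-2)·(-2) = 2.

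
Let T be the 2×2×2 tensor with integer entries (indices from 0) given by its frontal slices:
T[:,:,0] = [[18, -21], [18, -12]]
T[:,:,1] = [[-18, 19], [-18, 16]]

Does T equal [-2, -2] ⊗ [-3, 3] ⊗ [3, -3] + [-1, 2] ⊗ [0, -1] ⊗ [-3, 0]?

Reconstruct entry (0,1,1) from the claimed factors: Σₗ aₗ[0]bₗ[1]cₗ[1] = (-2)·(3)·(-3) + (-1)·(-1)·(0) = 18, but T[0,1,1] = 19. The claim is false.

No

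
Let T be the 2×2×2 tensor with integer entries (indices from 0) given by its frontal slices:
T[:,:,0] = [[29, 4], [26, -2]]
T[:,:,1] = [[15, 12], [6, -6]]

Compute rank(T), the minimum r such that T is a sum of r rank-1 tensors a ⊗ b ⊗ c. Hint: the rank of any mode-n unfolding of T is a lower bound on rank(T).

Lower bound: the mode-3 unfolding of T (rows indexed by k, columns by (i,j) = (0,0), (0,1), (1,0), (1,1)) is [[29, 4, 26, -2], [15, 12, 6, -6]].
There the 2×2 minor on rows k ∈ {0, 1}, columns (i,j) ∈ {(0,0), (0,1)} is det [[29, 4], [15, 12]] = 288 ≠ 0, so this unfolding has rank ≥ 2; CP rank is at least every unfolding rank, so rank(T) ≥ 2. (Unfolding ranks only ever bound the CP rank from below — rank(T) can be strictly larger than all of them — so the matching upper bound has to come from an explicit 2-term decomposition.)
Upper bound — finding two terms. Write S_k = T[:,:,k] for the frontal slices: S₀ = [[29, 4], [26, -2]], S₁ = [[15, 12], [6, -6]].
If T = a₁ ⊗ b₁ ⊗ c₁ + a₂ ⊗ b₂ ⊗ c₂ then each S_k = c₁[k]·a₁b₁ᵀ + c₂[k]·a₂b₂ᵀ. S₀ and S₁ are linearly independent, so a₁b₁ᵀ and a₂b₂ᵀ must span the same plane of matrices: they are the rank-1 matrices of the form x·S₀ + y·S₁.
det(x·S₀ + y·S₁) is −162·x² − 540·xy − 162·y² = (-54)·(x + 3·y)(3·x + y), vanishing at (x:y) = (3:-1) and (1:-3).
M₁ = 3·S₀ − S₁ = [[72, 0], [72, 0]] = 72·[1, 1][1, 0]ᵀ and M₂ = S₀ − 3·S₁ = [[-16, -32], [8, 16]] = (-8)·[2, -1][1, 2]ᵀ, so take a₁ = [1, 1], b₁ = [1, 0], a₂ = [2, -1], b₂ = [1, 2].
Each slice is an integer combination of E₁ = a₁b₁ᵀ and E₂ = a₂b₂ᵀ: S₀ = 27·E₁ + E₂, S₁ = 9·E₁ + 3·E₂; reading off coefficients, c₁ = [27, 9] and c₂ = [1, 3].
Hence T = [1, 1] ⊗ [1, 0] ⊗ [27, 9] + [2, -1] ⊗ [1, 2] ⊗ [1, 3], so rank(T) ≤ 2.
These bounds meet, so rank(T) = 2.
Check entry T[0,0,0] = 29: (1)·(1)·(27) + (2)·(1)·(1) = 29.

2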